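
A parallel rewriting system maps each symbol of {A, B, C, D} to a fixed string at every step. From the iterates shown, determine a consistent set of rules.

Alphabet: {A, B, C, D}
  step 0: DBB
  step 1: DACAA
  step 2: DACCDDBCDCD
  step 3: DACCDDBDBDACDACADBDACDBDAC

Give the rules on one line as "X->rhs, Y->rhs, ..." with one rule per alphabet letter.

  step 2 ⇒ step 3: DACCDDBCDCD ⇒ DAC·CD·DB·DB·DAC·DAC·A·DB·DAC·DB·DAC
    A ↦ CD
    B ↦ A
    C ↦ DB
    D ↦ DAC

A->CD, B->A, C->DB, D->DAC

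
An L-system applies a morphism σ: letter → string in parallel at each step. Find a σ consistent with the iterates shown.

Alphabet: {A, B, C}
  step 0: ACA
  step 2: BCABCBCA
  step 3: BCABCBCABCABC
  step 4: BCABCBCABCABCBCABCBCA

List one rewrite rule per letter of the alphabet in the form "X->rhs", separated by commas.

A->BC, B->BC, C->A

  step 3 ⇒ step 4: BCABCBCABCABC ⇒ BC·A·BC·BC·A·BC·A·BC·BC·A·BC·BC·A
    A ↦ BC
    B ↦ BC
    C ↦ A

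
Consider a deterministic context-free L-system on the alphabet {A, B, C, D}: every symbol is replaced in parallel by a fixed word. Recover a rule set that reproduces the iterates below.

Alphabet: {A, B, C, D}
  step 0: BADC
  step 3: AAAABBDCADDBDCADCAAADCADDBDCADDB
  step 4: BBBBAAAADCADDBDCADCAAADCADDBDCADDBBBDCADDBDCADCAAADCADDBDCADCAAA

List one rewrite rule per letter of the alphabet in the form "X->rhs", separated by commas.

A->B, B->AA, C->DD, D->DCA

  step 3 ⇒ step 4: AAAABBDCADDBDCADCAAADCADDBDCADDB ⇒ B·B·B·B·AA·AA·DCA·DD·B·DCA·DCA·AA·DCA·DD·B·DCA·DD·B·B·B·DCA·DD·B·DCA·DCA·AA·DCA·DD·B·DCA·DCA·AA
    A ↦ B
    B ↦ AA
    C ↦ DD
    D ↦ DCA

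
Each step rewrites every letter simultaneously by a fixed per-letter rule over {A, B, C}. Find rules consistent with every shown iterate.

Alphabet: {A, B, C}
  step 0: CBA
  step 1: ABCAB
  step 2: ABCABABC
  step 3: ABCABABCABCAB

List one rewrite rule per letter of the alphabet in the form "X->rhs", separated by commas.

  step 2 ⇒ step 3: ABCABABC ⇒ AB·C·AB·AB·C·AB·C·AB
    A ↦ AB
    B ↦ C
    C ↦ AB

A->AB, B->C, C->AB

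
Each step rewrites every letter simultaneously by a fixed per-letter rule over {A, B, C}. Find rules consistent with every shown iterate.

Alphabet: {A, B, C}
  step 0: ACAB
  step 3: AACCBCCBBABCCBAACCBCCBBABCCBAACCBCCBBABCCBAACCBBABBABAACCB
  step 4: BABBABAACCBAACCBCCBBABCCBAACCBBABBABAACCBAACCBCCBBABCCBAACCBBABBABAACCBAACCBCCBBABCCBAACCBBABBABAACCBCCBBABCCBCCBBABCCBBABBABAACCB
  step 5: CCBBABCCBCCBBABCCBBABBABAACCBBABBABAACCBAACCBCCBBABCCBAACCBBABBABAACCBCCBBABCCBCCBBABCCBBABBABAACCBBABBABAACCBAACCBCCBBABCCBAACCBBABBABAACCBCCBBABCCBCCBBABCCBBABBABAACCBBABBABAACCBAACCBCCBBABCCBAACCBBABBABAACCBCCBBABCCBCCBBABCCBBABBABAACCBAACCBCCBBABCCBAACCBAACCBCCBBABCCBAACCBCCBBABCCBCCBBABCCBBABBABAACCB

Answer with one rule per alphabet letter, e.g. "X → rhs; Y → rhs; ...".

A->BAB, B->CCB, C->A

  step 4 ⇒ step 5: BABBABAACCBAACCBCCBBABCCBAACCBBABBABAACCBAACCBCCBBABCCBAACCBBABBABAACCBAACCBCCBBABCCBAACCBBABBABAACCBCCBBABCCBCCBBABCCBBABBABAACCB ⇒ CCB·BAB·CCB·CCB·BAB·CCB·BAB·BAB·A·A·CCB·BAB·BAB·A·A·CCB·A·A·CCB·CCB·BAB·CCB·A·A·CCB·BAB·BAB·A·A·CCB·CCB·BAB·CCB·CCB·BAB·CCB·BAB·BAB·A·A·CCB·BAB·BAB·A·A·CCB·A·A·CCB·CCB·BAB·CCB·A·A·CCB·BAB·BAB·A·A·CCB·CCB·BAB·CCB·CCB·BAB·CCB·BAB·BAB·A·A·CCB·BAB·BAB·A·A·CCB·A·A·CCB·CCB·BAB·CCB·A·A·CCB·BAB·BAB·A·A·CCB·CCB·BAB·CCB·CCB·BAB·CCB·BAB·BAB·A·A·CCB·A·A·CCB·CCB·BAB·CCB·A·A·CCB·A·A·CCB·CCB·BAB·CCB·A·A·CCB·CCB·BAB·CCB·CCB·BAB·CCB·BAB·BAB·A·A·CCB
    A ↦ BAB
    B ↦ CCB
    C ↦ A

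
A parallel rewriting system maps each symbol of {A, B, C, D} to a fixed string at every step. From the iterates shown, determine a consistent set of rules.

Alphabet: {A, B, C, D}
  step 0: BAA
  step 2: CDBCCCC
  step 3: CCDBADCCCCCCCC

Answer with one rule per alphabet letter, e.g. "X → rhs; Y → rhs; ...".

A->C, B->AD, C->CC, D->DB

  step 2 ⇒ step 3: CDBCCCC ⇒ CC·DB·AD·CC·CC·CC·CC
    B ↦ AD
    C ↦ CC
    D ↦ DB
    A ↦ C  (constrained at step 0)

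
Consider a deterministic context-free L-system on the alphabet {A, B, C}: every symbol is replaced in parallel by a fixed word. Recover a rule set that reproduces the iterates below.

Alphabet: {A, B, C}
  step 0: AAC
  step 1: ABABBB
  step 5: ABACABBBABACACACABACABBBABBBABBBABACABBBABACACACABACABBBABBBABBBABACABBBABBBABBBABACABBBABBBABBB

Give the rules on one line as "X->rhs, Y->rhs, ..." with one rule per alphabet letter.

  step 0 ⇒ step 1: AAC ⇒ AB·AB·BB
    A ↦ AB
    C ↦ BB
    B ↦ AC  (constrained at step 1)

A->AB, B->AC, C->BB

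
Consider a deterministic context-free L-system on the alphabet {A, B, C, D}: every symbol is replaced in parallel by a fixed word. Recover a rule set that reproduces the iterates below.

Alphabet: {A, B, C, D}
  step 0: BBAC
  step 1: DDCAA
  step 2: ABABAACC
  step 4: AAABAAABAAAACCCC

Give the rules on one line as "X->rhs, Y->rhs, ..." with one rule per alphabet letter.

  step 1 ⇒ step 2: DDCAA ⇒ AB·AB·AA·C·C
    A ↦ C
    C ↦ AA
    D ↦ AB
  step 0 ⇒ step 1: BBAC ⇒ D·D·C·AA
    B ↦ D

A->C, B->D, C->AA, D->AB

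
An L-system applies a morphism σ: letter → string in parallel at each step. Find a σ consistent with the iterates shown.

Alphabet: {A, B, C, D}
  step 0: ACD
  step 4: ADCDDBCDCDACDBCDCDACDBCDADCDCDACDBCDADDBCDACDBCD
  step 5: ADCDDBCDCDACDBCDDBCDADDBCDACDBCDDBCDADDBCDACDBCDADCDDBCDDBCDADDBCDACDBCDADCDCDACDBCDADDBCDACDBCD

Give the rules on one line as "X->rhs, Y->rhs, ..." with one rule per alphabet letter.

  step 4 ⇒ step 5: ADCDDBCDCDACDBCDCDACDBCDADCDCDACDBCDADDBCDACDBCD ⇒ AD·CD·DB·CD·CD·AC·DB·CD·DB·CD·AD·DB·CD·AC·DB·CD·DB·CD·AD·DB·CD·AC·DB·CD·AD·CD·DB·CD·DB·CD·AD·DB·CD·AC·DB·CD·AD·CD·CD·AC·DB·CD·AD·DB·CD·AC·DB·CD
    A ↦ AD
    B ↦ AC
    C ↦ DB
    D ↦ CD

A->AD, B->AC, C->DB, D->CD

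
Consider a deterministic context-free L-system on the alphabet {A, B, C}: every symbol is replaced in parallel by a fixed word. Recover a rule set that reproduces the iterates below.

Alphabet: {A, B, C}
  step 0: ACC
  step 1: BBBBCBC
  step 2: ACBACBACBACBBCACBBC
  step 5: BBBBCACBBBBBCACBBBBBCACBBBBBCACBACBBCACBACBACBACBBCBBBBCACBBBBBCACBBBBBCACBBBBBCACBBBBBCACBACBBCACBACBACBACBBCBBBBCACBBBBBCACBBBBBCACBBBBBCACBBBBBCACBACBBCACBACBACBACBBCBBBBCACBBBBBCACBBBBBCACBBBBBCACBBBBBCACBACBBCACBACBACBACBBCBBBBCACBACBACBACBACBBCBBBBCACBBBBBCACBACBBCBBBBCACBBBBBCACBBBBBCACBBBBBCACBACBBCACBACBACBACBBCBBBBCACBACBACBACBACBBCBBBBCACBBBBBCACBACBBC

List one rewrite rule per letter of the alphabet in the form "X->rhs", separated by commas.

A->BBB, B->ACB, C->BC

  step 1 ⇒ step 2: BBBBCBC ⇒ ACB·ACB·ACB·ACB·BC·ACB·BC
    B ↦ ACB
    C ↦ BC
  step 0 ⇒ step 1: ACC ⇒ BBB·BC·BC
    A ↦ BBB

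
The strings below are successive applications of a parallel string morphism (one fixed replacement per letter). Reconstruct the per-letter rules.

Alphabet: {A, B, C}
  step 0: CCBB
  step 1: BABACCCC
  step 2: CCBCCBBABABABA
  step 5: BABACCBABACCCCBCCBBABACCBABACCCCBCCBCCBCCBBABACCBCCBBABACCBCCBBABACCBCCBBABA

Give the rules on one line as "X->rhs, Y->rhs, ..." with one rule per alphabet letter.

  step 1 ⇒ step 2: BABACCCC ⇒ CC·B·CC·B·BA·BA·BA·BA
    A ↦ B
    B ↦ CC
    C ↦ BA

A->B, B->CC, C->BA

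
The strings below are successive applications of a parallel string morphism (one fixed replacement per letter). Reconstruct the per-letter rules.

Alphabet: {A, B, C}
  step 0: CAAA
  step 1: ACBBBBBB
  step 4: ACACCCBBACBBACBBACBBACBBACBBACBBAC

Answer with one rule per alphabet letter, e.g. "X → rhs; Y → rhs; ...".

A->BB, B->C, C->AC

  step 0 ⇒ step 1: CAAA ⇒ AC·BB·BB·BB
    A ↦ BB
    C ↦ AC
    B ↦ C  (constrained at step 1)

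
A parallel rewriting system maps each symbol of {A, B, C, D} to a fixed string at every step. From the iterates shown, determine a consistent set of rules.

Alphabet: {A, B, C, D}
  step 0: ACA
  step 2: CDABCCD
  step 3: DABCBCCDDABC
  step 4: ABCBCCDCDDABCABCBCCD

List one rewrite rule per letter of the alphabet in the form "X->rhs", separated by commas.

A->BC, B->C, C->D, D->ABC

  step 3 ⇒ step 4: DABCBCCDDABC ⇒ ABC·BC·C·D·C·D·D·ABC·ABC·BC·C·D
    A ↦ BC
    B ↦ C
    C ↦ D
    D ↦ ABC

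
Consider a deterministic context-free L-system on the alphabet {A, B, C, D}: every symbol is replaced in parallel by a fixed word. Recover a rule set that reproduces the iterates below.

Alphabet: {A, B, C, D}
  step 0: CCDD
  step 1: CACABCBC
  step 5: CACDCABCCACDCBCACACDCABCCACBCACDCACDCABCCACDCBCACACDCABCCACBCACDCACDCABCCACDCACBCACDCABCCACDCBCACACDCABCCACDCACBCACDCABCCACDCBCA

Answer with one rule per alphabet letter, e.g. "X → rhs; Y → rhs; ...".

A->CD, B->CB, C->CA, D->BC

  step 0 ⇒ step 1: CCDD ⇒ CA·CA·BC·BC
    C ↦ CA
    D ↦ BC
    A ↦ CD  (constrained at step 1)
    B ↦ CB  (constrained at step 1)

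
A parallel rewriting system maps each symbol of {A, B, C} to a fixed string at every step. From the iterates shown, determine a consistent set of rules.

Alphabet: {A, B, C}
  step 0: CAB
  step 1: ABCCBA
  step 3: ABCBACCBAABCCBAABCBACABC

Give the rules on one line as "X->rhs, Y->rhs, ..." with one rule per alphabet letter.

  step 0 ⇒ step 1: CAB ⇒ ABC·C·BA
    A ↦ C
    B ↦ BA
    C ↦ ABC

A->C, B->BA, C->ABC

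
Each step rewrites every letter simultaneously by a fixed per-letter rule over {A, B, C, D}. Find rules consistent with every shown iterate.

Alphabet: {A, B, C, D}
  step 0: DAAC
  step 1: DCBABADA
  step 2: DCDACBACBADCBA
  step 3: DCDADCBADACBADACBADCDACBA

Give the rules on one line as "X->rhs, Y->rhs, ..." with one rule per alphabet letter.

  step 2 ⇒ step 3: DCDACBACBADCBA ⇒ DC·DA·DC·BA·DA·C·BA·DA·C·BA·DC·DA·C·BA
    A ↦ BA
    B ↦ C
    C ↦ DA
    D ↦ DC

A->BA, B->C, C->DA, D->DC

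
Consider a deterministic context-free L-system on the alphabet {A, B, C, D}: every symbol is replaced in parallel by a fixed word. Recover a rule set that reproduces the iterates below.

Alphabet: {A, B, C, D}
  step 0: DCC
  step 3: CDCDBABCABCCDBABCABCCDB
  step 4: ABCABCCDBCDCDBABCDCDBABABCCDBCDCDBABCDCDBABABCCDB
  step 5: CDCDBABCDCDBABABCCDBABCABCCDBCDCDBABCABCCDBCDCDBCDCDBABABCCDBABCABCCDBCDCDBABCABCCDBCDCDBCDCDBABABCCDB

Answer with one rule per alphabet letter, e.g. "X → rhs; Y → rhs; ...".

  step 4 ⇒ step 5: ABCABCCDBCDCDBABCDCDBABABCCDBCDCDBABCDCDBABABCCDB ⇒ CD·CDB·AB·CD·CDB·AB·AB·C·CDB·AB·C·AB·C·CDB·CD·CDB·AB·C·AB·C·CDB·CD·CDB·CD·CDB·AB·AB·C·CDB·AB·C·AB·C·CDB·CD·CDB·AB·C·AB·C·CDB·CD·CDB·CD·CDB·AB·AB·C·CDB
    A ↦ CD
    B ↦ CDB
    C ↦ AB
    D ↦ C

A->CD, B->CDB, C->AB, D->C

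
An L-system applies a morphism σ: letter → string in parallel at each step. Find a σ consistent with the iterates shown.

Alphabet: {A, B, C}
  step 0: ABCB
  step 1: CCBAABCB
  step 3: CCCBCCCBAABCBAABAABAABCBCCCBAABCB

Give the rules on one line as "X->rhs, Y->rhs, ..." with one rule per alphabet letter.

A->C, B->CB, C->AAB

  step 0 ⇒ step 1: ABCB ⇒ C·CB·AAB·CB
    A ↦ C
    B ↦ CB
    C ↦ AAB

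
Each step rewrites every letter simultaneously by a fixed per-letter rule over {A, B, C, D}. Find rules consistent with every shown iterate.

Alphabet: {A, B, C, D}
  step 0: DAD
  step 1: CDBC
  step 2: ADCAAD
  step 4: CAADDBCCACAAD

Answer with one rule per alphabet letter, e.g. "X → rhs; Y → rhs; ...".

  step 1 ⇒ step 2: CDBC ⇒ AD·C·A·AD
    B ↦ A
    C ↦ AD
    D ↦ C
  step 0 ⇒ step 1: DAD ⇒ C·DB·C
    A ↦ DB

A->DB, B->A, C->AD, D->C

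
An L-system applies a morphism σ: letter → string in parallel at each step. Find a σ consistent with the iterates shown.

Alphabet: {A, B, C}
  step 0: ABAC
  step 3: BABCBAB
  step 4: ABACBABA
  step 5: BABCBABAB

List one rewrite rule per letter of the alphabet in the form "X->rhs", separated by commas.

A->B, B->A, C->CB

  step 4 ⇒ step 5: ABACBABA ⇒ B·A·B·CB·A·B·A·B
    A ↦ B
    B ↦ A
    C ↦ CB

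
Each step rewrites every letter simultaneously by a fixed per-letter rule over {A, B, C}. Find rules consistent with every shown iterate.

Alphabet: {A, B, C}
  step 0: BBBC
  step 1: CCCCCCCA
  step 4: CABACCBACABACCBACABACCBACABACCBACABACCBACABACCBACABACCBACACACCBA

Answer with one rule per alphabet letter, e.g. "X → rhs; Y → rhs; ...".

A->BA, B->CC, C->CA

  step 0 ⇒ step 1: BBBC ⇒ CC·CC·CC·CA
    B ↦ CC
    C ↦ CA
    A ↦ BA  (constrained at step 1)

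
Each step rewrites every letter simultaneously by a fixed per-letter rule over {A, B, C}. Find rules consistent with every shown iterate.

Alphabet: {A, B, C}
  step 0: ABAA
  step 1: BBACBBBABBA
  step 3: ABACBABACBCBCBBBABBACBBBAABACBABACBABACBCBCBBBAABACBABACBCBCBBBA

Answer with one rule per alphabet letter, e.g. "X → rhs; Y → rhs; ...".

  step 0 ⇒ step 1: ABAA ⇒ BBA·CB·BBA·BBA
    A ↦ BBA
    B ↦ CB
    C ↦ ABA  (constrained at step 1)

A->BBA, B->CB, C->ABA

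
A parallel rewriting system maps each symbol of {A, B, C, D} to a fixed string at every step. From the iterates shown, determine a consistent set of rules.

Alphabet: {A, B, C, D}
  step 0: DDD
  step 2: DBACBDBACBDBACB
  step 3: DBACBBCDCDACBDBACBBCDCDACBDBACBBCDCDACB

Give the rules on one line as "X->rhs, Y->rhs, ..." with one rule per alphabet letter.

  step 2 ⇒ step 3: DBACBDBACBDBACB ⇒ DB·ACB·BC·DCD·ACB·DB·ACB·BC·DCD·ACB·DB·ACB·BC·DCD·ACB
    A ↦ BC
    B ↦ ACB
    C ↦ DCD
    D ↦ DB

A->BC, B->ACB, C->DCD, D->DB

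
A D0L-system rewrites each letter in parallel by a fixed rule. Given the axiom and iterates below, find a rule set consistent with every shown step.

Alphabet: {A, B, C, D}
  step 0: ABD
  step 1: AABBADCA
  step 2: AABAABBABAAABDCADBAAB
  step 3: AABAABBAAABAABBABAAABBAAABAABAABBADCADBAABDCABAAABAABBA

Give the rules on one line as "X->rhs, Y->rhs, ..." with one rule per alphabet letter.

A->AAB, B->BA, C->DB, D->DCA

  step 2 ⇒ step 3: AABAABBABAAABDCADBAAB ⇒ AAB·AAB·BA·AAB·AAB·BA·BA·AAB·BA·AAB·AAB·AAB·BA·DCA·DB·AAB·DCA·BA·AAB·AAB·BA
    A ↦ AAB
    B ↦ BA
    C ↦ DB
    D ↦ DCA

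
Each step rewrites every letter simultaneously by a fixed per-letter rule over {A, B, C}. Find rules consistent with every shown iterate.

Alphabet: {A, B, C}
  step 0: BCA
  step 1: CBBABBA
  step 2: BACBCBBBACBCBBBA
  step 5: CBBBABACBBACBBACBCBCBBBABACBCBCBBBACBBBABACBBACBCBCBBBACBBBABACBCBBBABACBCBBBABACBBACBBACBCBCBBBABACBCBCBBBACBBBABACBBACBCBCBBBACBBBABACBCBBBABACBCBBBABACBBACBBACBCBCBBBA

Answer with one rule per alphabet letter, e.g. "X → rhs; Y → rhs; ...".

A->BBA, B->CB, C->BA

  step 1 ⇒ step 2: CBBABBA ⇒ BA·CB·CB·BBA·CB·CB·BBA
    A ↦ BBA
    B ↦ CB
    C ↦ BA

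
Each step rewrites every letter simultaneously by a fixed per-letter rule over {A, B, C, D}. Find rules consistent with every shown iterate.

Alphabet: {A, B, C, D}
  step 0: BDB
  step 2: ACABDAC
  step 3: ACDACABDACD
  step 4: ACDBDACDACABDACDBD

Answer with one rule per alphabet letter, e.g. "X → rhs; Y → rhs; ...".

A->AC, B->A, C->D, D->BD

  step 3 ⇒ step 4: ACDACABDACD ⇒ AC·D·BD·AC·D·AC·A·BD·AC·D·BD
    A ↦ AC
    B ↦ A
    C ↦ D
    D ↦ BD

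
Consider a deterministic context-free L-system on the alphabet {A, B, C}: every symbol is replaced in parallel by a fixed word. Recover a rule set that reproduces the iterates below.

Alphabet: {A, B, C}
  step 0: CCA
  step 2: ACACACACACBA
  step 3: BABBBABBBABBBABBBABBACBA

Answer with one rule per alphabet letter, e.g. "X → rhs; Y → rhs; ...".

A->BA, B->AC, C->BB

  step 2 ⇒ step 3: ACACACACACBA ⇒ BA·BB·BA·BB·BA·BB·BA·BB·BA·BB·AC·BA
    A ↦ BA
    B ↦ AC
    C ↦ BB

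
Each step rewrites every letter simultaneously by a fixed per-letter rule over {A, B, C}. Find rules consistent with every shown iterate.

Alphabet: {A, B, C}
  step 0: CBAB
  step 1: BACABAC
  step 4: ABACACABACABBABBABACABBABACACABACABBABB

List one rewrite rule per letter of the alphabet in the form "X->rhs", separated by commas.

  step 0 ⇒ step 1: CBAB ⇒ B·AC·AB·AC
    A ↦ AB
    B ↦ AC
    C ↦ B

A->AB, B->AC, C->B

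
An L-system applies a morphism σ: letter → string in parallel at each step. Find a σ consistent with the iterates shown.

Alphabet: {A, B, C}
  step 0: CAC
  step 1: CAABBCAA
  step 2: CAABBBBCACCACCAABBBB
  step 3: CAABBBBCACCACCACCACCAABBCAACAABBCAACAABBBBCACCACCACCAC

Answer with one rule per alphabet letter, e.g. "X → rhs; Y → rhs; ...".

  step 2 ⇒ step 3: CAABBBBCACCACCAABBBB ⇒ CAA·BB·BB·CAC·CAC·CAC·CAC·CAA·BB·CAA·CAA·BB·CAA·CAA·BB·BB·CAC·CAC·CAC·CAC
    A ↦ BB
    B ↦ CAC
    C ↦ CAA

A->BB, B->CAC, C->CAA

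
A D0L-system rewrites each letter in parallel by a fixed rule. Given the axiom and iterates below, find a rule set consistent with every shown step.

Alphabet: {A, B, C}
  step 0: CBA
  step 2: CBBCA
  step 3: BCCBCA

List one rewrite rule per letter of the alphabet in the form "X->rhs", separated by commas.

  step 2 ⇒ step 3: CBBCA ⇒ B·C·C·B·CA
    A ↦ CA
    B ↦ C
    C ↦ B

A->CA, B->C, C->B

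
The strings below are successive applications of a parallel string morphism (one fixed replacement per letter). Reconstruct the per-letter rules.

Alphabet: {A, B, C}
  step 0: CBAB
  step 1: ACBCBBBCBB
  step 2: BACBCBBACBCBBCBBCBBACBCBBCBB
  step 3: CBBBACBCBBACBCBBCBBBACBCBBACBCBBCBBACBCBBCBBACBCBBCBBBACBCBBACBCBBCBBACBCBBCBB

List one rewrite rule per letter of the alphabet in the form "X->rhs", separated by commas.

A->B, B->CBB, C->ACB

  step 2 ⇒ step 3: BACBCBBACBCBBCBBCBBACBCBBCBB ⇒ CBB·B·ACB·CBB·ACB·CBB·CBB·B·ACB·CBB·ACB·CBB·CBB·ACB·CBB·CBB·ACB·CBB·CBB·B·ACB·CBB·ACB·CBB·CBB·ACB·CBB·CBB
    A ↦ B
    B ↦ CBB
    C ↦ ACB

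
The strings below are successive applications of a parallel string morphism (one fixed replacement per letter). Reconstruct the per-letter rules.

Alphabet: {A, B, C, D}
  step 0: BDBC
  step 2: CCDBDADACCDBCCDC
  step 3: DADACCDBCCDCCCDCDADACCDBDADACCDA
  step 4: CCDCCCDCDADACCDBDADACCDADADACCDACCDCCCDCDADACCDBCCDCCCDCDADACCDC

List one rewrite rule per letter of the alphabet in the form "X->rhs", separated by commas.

A->DC, B->DB, C->DA, D->CC

  step 3 ⇒ step 4: DADACCDBCCDCCCDCDADACCDBDADACCDA ⇒ CC·DC·CC·DC·DA·DA·CC·DB·DA·DA·CC·DA·DA·DA·CC·DA·CC·DC·CC·DC·DA·DA·CC·DB·CC·DC·CC·DC·DA·DA·CC·DC
    A ↦ DC
    B ↦ DB
    C ↦ DA
    D ↦ CC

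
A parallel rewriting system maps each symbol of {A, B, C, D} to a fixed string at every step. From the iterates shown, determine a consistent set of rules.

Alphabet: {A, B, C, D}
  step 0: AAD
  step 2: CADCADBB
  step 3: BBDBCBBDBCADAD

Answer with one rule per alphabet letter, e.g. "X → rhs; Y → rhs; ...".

  step 2 ⇒ step 3: CADCADBB ⇒ BB·DB·C·BB·DB·C·AD·AD
    A ↦ DB
    B ↦ AD
    C ↦ BB
    D ↦ C

A->DB, B->AD, C->BB, D->C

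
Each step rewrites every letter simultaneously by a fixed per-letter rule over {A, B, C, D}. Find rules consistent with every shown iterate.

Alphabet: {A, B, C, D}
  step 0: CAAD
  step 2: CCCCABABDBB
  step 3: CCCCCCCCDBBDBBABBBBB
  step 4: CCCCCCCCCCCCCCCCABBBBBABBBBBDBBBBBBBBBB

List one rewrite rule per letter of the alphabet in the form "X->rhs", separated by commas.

  step 3 ⇒ step 4: CCCCCCCCDBBDBBABBBBB ⇒ CC·CC·CC·CC·CC·CC·CC·CC·AB·BB·BB·AB·BB·BB·D·BB·BB·BB·BB·BB
    A ↦ D
    B ↦ BB
    C ↦ CC
    D ↦ AB

A->D, B->BB, C->CC, D->AB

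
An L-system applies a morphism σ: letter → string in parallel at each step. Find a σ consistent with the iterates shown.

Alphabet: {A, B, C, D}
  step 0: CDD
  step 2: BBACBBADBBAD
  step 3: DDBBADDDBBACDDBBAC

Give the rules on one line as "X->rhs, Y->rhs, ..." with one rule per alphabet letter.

A->BB, B->D, C->AD, D->AC

  step 2 ⇒ step 3: BBACBBADBBAD ⇒ D·D·BB·AD·D·D·BB·AC·D·D·BB·AC
    A ↦ BB
    B ↦ D
    C ↦ AD
    D ↦ AC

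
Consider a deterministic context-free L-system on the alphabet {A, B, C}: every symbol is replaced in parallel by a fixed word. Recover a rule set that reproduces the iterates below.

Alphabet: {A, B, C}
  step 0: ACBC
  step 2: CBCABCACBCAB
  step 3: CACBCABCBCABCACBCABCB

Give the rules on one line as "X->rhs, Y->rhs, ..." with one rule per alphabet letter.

A->B, B->CB, C->CA

  step 2 ⇒ step 3: CBCABCACBCAB ⇒ CA·CB·CA·B·CB·CA·B·CA·CB·CA·B·CB
    A ↦ B
    B ↦ CB
    C ↦ CA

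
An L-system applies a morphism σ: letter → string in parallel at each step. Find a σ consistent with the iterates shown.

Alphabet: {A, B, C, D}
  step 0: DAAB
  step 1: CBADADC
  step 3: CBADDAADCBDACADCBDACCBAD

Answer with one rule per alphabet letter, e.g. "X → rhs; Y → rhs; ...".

A->AD, B->C, C->DA, D->CB

  step 0 ⇒ step 1: DAAB ⇒ CB·AD·AD·C
    A ↦ AD
    B ↦ C
    D ↦ CB
    C ↦ DA  (constrained at step 1)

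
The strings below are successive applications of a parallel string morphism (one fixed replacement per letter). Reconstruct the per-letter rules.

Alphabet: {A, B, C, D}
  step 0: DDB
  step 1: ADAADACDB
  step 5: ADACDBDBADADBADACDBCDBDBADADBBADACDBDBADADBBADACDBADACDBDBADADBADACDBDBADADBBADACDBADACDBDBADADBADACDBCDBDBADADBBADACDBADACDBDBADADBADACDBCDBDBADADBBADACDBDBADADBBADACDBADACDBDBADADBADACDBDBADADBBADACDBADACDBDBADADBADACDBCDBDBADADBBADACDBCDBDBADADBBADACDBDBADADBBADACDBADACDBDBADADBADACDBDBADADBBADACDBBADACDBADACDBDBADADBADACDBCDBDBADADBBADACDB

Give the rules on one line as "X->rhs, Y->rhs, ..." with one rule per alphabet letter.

  step 0 ⇒ step 1: DDB ⇒ ADA·ADA·CDB
    B ↦ CDB
    D ↦ ADA
    A ↦ DB  (constrained at step 1)
    C ↦ B  (constrained at step 1)

A->DB, B->CDB, C->B, D->ADA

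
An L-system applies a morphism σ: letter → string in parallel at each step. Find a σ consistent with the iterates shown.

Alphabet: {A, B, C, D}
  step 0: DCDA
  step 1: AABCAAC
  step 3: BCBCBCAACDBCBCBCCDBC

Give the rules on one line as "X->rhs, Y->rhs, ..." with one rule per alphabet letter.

  step 0 ⇒ step 1: DCDA ⇒ AA·BC·AA·C
    A ↦ C
    C ↦ BC
    D ↦ AA
    B ↦ CD  (constrained at step 1)

A->C, B->CD, C->BC, D->AA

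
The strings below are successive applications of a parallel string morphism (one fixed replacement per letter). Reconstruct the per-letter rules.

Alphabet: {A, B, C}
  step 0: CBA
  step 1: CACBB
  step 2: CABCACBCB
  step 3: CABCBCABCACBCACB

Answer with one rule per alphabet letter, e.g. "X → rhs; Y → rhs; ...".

  step 2 ⇒ step 3: CABCACBCB ⇒ CA·B·CB·CA·B·CA·CB·CA·CB
    A ↦ B
    B ↦ CB
    C ↦ CA

A->B, B->CB, C->CA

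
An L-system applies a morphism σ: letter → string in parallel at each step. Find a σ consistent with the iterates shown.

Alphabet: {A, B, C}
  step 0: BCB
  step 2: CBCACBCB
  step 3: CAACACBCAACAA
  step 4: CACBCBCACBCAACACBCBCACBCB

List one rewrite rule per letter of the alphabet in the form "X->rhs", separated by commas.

A->CB, B->A, C->CA

  step 3 ⇒ step 4: CAACACBCAACAA ⇒ CA·CB·CB·CA·CB·CA·A·CA·CB·CB·CA·CB·CB
    A ↦ CB
    B ↦ A
    C ↦ CA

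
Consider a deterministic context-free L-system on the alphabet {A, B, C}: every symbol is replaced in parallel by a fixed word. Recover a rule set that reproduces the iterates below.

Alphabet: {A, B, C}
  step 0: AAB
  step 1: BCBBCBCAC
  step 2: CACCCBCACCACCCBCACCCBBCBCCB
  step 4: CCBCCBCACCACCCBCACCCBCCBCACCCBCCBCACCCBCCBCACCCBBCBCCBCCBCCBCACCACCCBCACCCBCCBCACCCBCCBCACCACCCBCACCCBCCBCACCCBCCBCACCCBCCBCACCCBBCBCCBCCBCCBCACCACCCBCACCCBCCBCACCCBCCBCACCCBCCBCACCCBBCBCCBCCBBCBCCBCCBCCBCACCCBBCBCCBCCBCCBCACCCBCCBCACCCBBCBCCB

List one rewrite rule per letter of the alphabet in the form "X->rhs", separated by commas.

A->BCB, B->CAC, C->CCB

  step 1 ⇒ step 2: BCBBCBCAC ⇒ CAC·CCB·CAC·CAC·CCB·CAC·CCB·BCB·CCB
    A ↦ BCB
    B ↦ CAC
    C ↦ CCB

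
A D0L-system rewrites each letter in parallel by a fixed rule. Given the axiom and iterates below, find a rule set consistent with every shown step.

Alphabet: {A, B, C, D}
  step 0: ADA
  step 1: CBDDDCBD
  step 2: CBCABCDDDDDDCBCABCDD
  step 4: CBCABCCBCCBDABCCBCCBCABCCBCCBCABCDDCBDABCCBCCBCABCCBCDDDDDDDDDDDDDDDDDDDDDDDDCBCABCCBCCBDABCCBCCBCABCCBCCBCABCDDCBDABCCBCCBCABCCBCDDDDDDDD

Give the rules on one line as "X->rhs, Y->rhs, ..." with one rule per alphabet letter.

A->CBD, B->ABC, C->CBC, D->DD

  step 1 ⇒ step 2: CBDDDCBD ⇒ CBC·ABC·DD·DD·DD·CBC·ABC·DD
    B ↦ ABC
    C ↦ CBC
    D ↦ DD
  step 0 ⇒ step 1: ADA ⇒ CBD·DD·CBD
    A ↦ CBD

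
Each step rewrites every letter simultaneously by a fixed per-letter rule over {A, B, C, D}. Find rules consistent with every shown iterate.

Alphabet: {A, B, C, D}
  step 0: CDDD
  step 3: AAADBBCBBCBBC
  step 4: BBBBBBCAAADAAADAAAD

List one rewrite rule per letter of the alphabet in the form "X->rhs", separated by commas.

  step 3 ⇒ step 4: AAADBBCBBCBBC ⇒ BB·BB·BB·C·A·A·AD·A·A·AD·A·A·AD
    A ↦ BB
    B ↦ A
    C ↦ AD
    D ↦ C

A->BB, B->A, C->AD, D->C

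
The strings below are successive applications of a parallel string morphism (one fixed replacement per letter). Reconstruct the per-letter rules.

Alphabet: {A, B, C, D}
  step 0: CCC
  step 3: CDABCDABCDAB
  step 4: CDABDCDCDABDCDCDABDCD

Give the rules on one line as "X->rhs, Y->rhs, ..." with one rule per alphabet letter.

  step 3 ⇒ step 4: CDABCDABCDAB ⇒ CD·A·B·DCD·CD·A·B·DCD·CD·A·B·DCD
    A ↦ B
    B ↦ DCD
    C ↦ CD
    D ↦ A

A->B, B->DCD, C->CD, D->A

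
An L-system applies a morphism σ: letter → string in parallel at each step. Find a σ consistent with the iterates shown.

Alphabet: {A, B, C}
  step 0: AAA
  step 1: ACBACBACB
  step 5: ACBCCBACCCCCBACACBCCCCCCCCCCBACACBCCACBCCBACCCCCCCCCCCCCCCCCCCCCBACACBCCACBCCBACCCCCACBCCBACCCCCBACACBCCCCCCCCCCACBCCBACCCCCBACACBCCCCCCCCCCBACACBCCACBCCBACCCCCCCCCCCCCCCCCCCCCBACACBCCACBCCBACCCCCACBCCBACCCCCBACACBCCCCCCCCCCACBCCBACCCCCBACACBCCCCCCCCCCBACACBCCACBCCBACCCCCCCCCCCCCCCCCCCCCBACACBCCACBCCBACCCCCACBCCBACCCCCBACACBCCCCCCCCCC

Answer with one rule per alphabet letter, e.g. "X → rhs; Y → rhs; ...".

  step 0 ⇒ step 1: AAA ⇒ ACB·ACB·ACB
    A ↦ ACB
    B ↦ BAC  (constrained at step 1)
    C ↦ CC  (constrained at step 1)

A->ACB, B->BAC, C->CC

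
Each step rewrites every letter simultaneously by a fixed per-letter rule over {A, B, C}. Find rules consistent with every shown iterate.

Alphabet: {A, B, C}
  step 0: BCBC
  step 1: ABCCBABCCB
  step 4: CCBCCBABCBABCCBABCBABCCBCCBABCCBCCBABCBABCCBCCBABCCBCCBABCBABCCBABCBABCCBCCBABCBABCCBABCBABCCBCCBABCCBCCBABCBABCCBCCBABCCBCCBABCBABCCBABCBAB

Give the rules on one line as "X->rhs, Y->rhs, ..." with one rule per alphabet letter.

  step 0 ⇒ step 1: BCBC ⇒ AB·CCB·AB·CCB
    B ↦ AB
    C ↦ CCB
    A ↦ CB  (constrained at step 1)

A->CB, B->AB, C->CCB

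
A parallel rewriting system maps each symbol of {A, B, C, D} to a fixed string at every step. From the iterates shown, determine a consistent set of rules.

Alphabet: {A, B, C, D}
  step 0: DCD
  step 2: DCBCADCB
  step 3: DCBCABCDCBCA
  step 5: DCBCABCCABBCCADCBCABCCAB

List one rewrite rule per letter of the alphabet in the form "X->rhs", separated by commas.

A->C, B->CA, C->B, D->DC

  step 2 ⇒ step 3: DCBCADCB ⇒ DC·B·CA·B·C·DC·B·CA
    A ↦ C
    B ↦ CA
    C ↦ B
    D ↦ DC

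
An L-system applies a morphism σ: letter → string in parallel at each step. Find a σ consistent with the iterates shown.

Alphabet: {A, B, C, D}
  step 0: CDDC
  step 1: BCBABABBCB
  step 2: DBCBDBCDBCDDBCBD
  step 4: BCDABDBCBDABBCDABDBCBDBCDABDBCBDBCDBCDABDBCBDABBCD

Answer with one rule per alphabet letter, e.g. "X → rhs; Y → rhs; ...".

  step 1 ⇒ step 2: BCBABABBCB ⇒ D·BCB·D·BC·D·BC·D·D·BCB·D
    A ↦ BC
    B ↦ D
    C ↦ BCB
  step 0 ⇒ step 1: CDDC ⇒ BCB·AB·AB·BCB
    D ↦ AB

A->BC, B->D, C->BCB, D->AB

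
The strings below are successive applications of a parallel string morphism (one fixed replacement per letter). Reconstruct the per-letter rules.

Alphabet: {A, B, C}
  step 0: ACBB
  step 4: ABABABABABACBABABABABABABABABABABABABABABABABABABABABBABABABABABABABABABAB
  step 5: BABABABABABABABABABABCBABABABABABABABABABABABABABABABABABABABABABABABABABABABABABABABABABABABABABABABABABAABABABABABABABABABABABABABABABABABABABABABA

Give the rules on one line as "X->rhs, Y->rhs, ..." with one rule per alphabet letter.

A->B, B->ABA, C->CB

  step 4 ⇒ step 5: ABABABABABACBABABABABABABABABABABABABABABABABABABABABBABABABABABABABABABAB ⇒ B·ABA·B·ABA·B·ABA·B·ABA·B·ABA·B·CB·ABA·B·ABA·B·ABA·B·ABA·B·ABA·B·ABA·B·ABA·B·ABA·B·ABA·B·ABA·B·ABA·B·ABA·B·ABA·B·ABA·B·ABA·B·ABA·B·ABA·B·ABA·B·ABA·B·ABA·B·ABA·ABA·B·ABA·B·ABA·B·ABA·B·ABA·B·ABA·B·ABA·B·ABA·B·ABA·B·ABA·B·ABA
    A ↦ B
    B ↦ ABA
    C ↦ CB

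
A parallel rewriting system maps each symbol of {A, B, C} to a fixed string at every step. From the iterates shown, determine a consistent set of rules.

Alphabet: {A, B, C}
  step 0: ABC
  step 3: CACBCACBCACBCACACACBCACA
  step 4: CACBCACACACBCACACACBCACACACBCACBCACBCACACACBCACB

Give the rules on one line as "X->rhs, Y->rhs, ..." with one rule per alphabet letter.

A->CB, B->CA, C->CA

  step 3 ⇒ step 4: CACBCACBCACBCACACACBCACA ⇒ CA·CB·CA·CA·CA·CB·CA·CA·CA·CB·CA·CA·CA·CB·CA·CB·CA·CB·CA·CA·CA·CB·CA·CB
    A ↦ CB
    B ↦ CA
    C ↦ CA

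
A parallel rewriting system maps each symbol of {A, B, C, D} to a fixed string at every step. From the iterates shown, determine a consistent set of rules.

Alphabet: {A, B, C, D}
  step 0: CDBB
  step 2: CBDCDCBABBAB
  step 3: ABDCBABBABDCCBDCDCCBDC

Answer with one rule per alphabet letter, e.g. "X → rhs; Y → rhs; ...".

  step 2 ⇒ step 3: CBDCDCBABBAB ⇒ AB·DC·B·AB·B·AB·DC·CB·DC·DC·CB·DC
    A ↦ CB
    B ↦ DC
    C ↦ AB
    D ↦ B

A->CB, B->DC, C->AB, D->B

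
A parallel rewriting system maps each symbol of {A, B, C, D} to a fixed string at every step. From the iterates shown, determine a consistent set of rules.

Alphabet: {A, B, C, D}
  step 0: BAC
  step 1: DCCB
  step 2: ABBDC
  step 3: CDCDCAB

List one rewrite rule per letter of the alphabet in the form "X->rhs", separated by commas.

  step 2 ⇒ step 3: ABBDC ⇒ C·DC·DC·A·B
    A ↦ C
    B ↦ DC
    C ↦ B
    D ↦ A

A->C, B->DC, C->B, D->A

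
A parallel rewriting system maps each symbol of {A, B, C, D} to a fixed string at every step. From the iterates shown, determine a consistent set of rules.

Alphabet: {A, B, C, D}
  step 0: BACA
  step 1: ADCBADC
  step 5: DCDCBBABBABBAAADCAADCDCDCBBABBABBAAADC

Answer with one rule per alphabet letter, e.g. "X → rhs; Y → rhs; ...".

A->DC, B->A, C->BA, D->B

  step 0 ⇒ step 1: BACA ⇒ A·DC·BA·DC
    A ↦ DC
    B ↦ A
    C ↦ BA
    D ↦ B  (constrained at step 1)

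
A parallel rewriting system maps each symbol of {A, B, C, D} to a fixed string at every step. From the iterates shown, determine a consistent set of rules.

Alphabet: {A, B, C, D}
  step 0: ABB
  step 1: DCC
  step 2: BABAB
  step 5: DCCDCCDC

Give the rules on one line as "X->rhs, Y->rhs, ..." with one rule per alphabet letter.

A->D, B->C, C->AB, D->B

  step 1 ⇒ step 2: DCC ⇒ B·AB·AB
    C ↦ AB
    D ↦ B
  step 0 ⇒ step 1: ABB ⇒ D·C·C
    A ↦ D
  step 0 ⇒ step 1: ABB ⇒ D·C·C
    B ↦ C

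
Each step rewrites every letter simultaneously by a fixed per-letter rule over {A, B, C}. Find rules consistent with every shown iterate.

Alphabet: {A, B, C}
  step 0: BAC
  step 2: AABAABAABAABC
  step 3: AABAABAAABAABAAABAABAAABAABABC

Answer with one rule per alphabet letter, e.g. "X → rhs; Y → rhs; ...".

A->AAB, B->A, C->BC

  step 2 ⇒ step 3: AABAABAABAABC ⇒ AAB·AAB·A·AAB·AAB·A·AAB·AAB·A·AAB·AAB·A·BC
    A ↦ AAB
    B ↦ A
    C ↦ BC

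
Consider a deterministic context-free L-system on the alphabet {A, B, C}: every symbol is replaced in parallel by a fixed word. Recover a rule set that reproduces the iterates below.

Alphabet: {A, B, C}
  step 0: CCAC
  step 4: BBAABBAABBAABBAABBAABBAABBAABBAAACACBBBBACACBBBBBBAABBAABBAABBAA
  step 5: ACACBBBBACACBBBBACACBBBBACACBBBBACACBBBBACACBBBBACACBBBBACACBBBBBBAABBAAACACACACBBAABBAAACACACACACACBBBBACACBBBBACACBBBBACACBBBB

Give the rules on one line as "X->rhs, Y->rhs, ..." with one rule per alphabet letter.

  step 4 ⇒ step 5: BBAABBAABBAABBAABBAABBAABBAABBAAACACBBBBACACBBBBBBAABBAABBAABBAA ⇒ AC·AC·BB·BB·AC·AC·BB·BB·AC·AC·BB·BB·AC·AC·BB·BB·AC·AC·BB·BB·AC·AC·BB·BB·AC·AC·BB·BB·AC·AC·BB·BB·BB·AA·BB·AA·AC·AC·AC·AC·BB·AA·BB·AA·AC·AC·AC·AC·AC·AC·BB·BB·AC·AC·BB·BB·AC·AC·BB·BB·AC·AC·BB·BB
    A ↦ BB
    B ↦ AC
    C ↦ AA

A->BB, B->AC, C->AA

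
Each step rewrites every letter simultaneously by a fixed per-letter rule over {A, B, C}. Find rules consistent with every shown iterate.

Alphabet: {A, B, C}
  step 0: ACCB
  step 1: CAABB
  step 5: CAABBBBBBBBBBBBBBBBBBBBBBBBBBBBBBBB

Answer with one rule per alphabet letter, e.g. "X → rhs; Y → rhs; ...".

A->C, B->BB, C->A

  step 0 ⇒ step 1: ACCB ⇒ C·A·A·BB
    A ↦ C
    B ↦ BB
    C ↦ A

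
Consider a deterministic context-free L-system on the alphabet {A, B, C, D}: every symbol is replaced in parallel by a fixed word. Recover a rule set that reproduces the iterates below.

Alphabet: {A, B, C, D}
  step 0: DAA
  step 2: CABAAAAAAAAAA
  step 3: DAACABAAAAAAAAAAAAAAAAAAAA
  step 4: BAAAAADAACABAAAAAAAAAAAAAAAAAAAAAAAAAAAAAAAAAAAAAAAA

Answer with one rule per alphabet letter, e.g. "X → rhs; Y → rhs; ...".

A->AA, B->CAB, C->D, D->BA

  step 3 ⇒ step 4: DAACABAAAAAAAAAAAAAAAAAAAA ⇒ BA·AA·AA·D·AA·CAB·AA·AA·AA·AA·AA·AA·AA·AA·AA·AA·AA·AA·AA·AA·AA·AA·AA·AA·AA·AA
    A ↦ AA
    B ↦ CAB
    C ↦ D
    D ↦ BA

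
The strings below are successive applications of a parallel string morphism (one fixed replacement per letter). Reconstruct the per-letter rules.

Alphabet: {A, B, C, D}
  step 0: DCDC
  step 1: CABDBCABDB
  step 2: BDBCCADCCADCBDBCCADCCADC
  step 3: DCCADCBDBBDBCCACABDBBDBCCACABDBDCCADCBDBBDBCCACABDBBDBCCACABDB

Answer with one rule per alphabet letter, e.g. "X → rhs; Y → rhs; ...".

  step 2 ⇒ step 3: BDBCCADCCADCBDBCCADCCADC ⇒ DC·CA·DC·BDB·BDB·CCA·CA·BDB·BDB·CCA·CA·BDB·DC·CA·DC·BDB·BDB·CCA·CA·BDB·BDB·CCA·CA·BDB
    A ↦ CCA
    B ↦ DC
    C ↦ BDB
    D ↦ CA

A->CCA, B->DC, C->BDB, D->CA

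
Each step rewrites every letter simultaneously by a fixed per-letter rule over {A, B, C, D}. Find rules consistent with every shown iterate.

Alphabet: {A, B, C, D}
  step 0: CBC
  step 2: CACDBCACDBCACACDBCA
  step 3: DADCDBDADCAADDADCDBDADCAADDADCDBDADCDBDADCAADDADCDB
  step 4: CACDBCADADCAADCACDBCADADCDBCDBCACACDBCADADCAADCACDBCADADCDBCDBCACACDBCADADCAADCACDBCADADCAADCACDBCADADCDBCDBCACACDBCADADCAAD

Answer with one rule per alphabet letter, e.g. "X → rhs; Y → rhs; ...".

A->CDB, B->AD, C->DAD, D->CA

  step 3 ⇒ step 4: DADCDBDADCAADDADCDBDADCAADDADCDBDADCDBDADCAADDADCDB ⇒ CA·CDB·CA·DAD·CA·AD·CA·CDB·CA·DAD·CDB·CDB·CA·CA·CDB·CA·DAD·CA·AD·CA·CDB·CA·DAD·CDB·CDB·CA·CA·CDB·CA·DAD·CA·AD·CA·CDB·CA·DAD·CA·AD·CA·CDB·CA·DAD·CDB·CDB·CA·CA·CDB·CA·DAD·CA·AD
    A ↦ CDB
    B ↦ AD
    C ↦ DAD
    D ↦ CA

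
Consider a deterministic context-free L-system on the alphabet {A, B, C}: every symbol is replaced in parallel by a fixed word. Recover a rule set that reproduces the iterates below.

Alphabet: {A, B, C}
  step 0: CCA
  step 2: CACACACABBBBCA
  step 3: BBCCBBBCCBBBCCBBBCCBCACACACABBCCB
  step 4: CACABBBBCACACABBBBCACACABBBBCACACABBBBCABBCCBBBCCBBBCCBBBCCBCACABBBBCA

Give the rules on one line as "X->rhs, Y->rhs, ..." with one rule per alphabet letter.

A->CCB, B->CA, C->BB

  step 3 ⇒ step 4: BBCCBBBCCBBBCCBBBCCBCACACACABBCCB ⇒ CA·CA·BB·BB·CA·CA·CA·BB·BB·CA·CA·CA·BB·BB·CA·CA·CA·BB·BB·CA·BB·CCB·BB·CCB·BB·CCB·BB·CCB·CA·CA·BB·BB·CA
    A ↦ CCB
    B ↦ CA
    C ↦ BB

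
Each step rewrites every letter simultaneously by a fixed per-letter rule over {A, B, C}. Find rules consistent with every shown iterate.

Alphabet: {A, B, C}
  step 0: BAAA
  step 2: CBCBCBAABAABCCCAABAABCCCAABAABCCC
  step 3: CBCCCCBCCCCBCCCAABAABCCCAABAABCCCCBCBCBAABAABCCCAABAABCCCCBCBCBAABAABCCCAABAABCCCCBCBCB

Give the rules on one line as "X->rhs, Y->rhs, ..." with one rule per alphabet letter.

A->AAB, B->CCC, C->CB

  step 2 ⇒ step 3: CBCBCBAABAABCCCAABAABCCCAABAABCCC ⇒ CB·CCC·CB·CCC·CB·CCC·AAB·AAB·CCC·AAB·AAB·CCC·CB·CB·CB·AAB·AAB·CCC·AAB·AAB·CCC·CB·CB·CB·AAB·AAB·CCC·AAB·AAB·CCC·CB·CB·CB
    A ↦ AAB
    B ↦ CCC
    C ↦ CB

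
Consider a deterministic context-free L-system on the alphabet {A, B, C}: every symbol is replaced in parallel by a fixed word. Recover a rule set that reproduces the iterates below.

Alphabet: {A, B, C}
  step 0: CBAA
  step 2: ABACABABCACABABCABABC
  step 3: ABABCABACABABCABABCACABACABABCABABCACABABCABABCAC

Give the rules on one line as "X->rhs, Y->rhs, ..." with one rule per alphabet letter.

  step 2 ⇒ step 3: ABACABABCACABABCABABC ⇒ AB·ABC·AB·AC·AB·ABC·AB·ABC·AC·AB·AC·AB·ABC·AB·ABC·AC·AB·ABC·AB·ABC·AC
    A ↦ AB
    B ↦ ABC
    C ↦ AC

A->AB, B->ABC, C->AC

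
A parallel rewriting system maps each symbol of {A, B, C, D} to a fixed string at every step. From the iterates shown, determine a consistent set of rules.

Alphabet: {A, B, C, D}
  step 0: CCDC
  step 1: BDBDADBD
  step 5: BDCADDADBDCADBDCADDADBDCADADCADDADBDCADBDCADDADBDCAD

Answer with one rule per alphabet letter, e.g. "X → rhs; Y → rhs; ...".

  step 0 ⇒ step 1: CCDC ⇒ BD·BD·AD·BD
    C ↦ BD
    D ↦ AD
    A ↦ C  (constrained at step 1)
    B ↦ D  (constrained at step 1)

A->C, B->D, C->BD, D->AD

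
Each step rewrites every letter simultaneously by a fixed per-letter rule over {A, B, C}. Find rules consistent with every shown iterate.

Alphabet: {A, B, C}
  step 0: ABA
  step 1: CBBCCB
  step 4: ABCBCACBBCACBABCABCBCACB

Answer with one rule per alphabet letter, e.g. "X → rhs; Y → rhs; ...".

A->CB, B->BC, C->A

  step 0 ⇒ step 1: ABA ⇒ CB·BC·CB
    A ↦ CB
    B ↦ BC
    C ↦ A  (constrained at step 1)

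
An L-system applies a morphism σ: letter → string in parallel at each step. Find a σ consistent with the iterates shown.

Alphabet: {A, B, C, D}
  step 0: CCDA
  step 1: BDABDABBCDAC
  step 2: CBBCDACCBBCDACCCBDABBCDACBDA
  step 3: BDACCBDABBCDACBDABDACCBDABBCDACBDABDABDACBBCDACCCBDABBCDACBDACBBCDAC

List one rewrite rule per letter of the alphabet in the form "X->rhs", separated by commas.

  step 2 ⇒ step 3: CBBCDACCBBCDACCCBDABBCDACBDA ⇒ BDA·C·C·BDA·BBC·DAC·BDA·BDA·C·C·BDA·BBC·DAC·BDA·BDA·BDA·C·BBC·DAC·C·C·BDA·BBC·DAC·BDA·C·BBC·DAC
    A ↦ DAC
    B ↦ C
    C ↦ BDA
    D ↦ BBC

A->DAC, B->C, C->BDA, D->BBC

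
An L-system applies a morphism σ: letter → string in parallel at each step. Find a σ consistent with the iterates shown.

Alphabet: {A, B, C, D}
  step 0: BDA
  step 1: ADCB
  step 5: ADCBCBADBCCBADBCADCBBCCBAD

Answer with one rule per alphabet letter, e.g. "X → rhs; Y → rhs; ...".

A->B, B->AD, C->CB, D->C

  step 0 ⇒ step 1: BDA ⇒ AD·C·B
    A ↦ B
    B ↦ AD
    D ↦ C
    C ↦ CB  (constrained at step 1)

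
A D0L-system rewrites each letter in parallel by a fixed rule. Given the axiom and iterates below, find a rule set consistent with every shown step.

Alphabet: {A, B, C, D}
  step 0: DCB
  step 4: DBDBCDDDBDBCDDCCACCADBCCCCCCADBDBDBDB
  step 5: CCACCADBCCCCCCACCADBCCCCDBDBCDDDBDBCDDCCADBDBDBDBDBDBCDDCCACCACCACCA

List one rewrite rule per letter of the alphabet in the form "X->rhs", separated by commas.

  step 4 ⇒ step 5: DBDBCDDDBDBCDDCCACCADBCCCCCCADBDBDBDB ⇒ CC·A·CC·A·DB·CC·CC·CC·A·CC·A·DB·CC·CC·DB·DB·CDD·DB·DB·CDD·CC·A·DB·DB·DB·DB·DB·DB·CDD·CC·A·CC·A·CC·A·CC·A
    A ↦ CDD
    B ↦ A
    C ↦ DB
    D ↦ CC

A->CDD, B->A, C->DB, D->CC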